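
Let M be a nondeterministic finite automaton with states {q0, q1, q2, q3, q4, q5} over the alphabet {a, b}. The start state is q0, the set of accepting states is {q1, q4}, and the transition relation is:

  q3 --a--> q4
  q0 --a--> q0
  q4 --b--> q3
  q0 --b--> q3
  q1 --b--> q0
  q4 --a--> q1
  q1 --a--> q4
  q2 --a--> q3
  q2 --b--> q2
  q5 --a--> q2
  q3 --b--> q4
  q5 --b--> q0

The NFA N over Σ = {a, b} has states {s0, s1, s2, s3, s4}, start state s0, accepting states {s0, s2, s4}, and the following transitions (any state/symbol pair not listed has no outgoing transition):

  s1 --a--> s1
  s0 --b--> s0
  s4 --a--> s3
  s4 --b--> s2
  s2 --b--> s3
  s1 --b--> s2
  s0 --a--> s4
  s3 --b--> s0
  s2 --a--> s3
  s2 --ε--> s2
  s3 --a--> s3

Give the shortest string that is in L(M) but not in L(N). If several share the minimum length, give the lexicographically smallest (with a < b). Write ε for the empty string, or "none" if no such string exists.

aba

The string aba is accepted by M but not by N.
No shorter string lies in the difference, and aba is the lexicographically first length-3 string in L(M) \ L(N).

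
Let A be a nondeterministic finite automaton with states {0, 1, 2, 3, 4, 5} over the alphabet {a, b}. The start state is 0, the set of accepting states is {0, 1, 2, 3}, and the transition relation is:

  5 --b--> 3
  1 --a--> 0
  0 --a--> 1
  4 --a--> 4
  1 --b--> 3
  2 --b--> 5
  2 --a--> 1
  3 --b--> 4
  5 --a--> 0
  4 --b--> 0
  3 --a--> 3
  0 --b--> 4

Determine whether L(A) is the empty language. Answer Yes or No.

The empty string ε is accepted: the run 0 ends in the accepting state 0.
Since at least one string is accepted, L(A) is not empty.

No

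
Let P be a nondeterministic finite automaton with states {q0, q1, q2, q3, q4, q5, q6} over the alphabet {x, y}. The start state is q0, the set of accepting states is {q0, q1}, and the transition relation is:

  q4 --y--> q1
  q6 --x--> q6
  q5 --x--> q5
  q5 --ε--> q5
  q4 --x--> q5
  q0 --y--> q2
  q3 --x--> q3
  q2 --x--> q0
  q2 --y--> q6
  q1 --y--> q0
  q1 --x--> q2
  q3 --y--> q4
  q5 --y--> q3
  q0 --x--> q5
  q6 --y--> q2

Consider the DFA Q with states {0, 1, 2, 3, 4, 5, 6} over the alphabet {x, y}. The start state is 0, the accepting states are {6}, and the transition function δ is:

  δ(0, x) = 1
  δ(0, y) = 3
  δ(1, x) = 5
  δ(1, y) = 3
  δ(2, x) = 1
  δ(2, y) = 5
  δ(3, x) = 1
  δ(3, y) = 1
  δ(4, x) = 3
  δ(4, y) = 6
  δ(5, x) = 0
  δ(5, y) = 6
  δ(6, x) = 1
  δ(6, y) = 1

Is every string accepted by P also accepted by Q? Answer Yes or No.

No

The empty string ε is in L(P) but not in L(Q).
So L(P) ⊄ L(Q).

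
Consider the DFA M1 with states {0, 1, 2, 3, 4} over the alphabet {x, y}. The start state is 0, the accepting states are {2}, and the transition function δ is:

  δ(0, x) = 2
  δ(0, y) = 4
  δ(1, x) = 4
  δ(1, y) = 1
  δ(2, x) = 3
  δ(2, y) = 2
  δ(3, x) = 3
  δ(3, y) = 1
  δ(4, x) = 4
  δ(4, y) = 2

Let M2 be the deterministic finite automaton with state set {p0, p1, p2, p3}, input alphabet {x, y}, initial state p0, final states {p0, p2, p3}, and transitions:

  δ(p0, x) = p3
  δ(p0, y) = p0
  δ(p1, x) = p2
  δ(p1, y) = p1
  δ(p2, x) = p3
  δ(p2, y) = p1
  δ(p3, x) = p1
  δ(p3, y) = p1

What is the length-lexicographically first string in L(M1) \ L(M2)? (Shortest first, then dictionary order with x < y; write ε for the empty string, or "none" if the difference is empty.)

xy

The string xy is accepted by M1 but not by M2.
No shorter string lies in the difference, and xy is the lexicographically first length-2 string in L(M1) \ L(M2).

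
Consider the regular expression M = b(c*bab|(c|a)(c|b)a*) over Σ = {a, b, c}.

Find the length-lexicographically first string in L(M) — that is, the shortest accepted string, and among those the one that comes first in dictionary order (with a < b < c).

By inspection of the expression, no string of length less than 3 matches, and bab is the lexicographically first match of length 3.

bab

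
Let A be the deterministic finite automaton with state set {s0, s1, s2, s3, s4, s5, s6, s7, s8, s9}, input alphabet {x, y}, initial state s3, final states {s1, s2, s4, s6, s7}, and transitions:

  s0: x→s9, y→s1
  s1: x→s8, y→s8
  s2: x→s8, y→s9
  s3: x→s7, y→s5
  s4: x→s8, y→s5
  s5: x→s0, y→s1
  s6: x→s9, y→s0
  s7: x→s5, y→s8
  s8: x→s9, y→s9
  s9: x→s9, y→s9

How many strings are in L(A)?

5

The useful subgraph on states {s0, s1, s3, s5, s7} is acyclic, so L(A) is finite; the longest accepting path visits 5 useful states, giving maximum string length 4.
Counting accepting paths from s3 by length: 1 of length 1, 1 of length 2, 2 of length 3, 1 of length 4. Total 5.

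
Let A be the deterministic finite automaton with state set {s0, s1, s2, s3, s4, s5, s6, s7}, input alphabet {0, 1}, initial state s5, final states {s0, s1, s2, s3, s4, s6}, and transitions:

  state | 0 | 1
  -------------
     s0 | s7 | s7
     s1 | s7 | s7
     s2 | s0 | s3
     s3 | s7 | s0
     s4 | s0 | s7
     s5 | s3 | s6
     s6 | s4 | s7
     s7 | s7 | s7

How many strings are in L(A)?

The useful subgraph on states {s0, s3, s4, s5, s6} is acyclic, so L(A) is finite; the longest accepting path visits 4 useful states, giving maximum string length 3.
Counting accepting paths from s5 by length: 2 of length 1, 2 of length 2, 1 of length 3. Total 5.

5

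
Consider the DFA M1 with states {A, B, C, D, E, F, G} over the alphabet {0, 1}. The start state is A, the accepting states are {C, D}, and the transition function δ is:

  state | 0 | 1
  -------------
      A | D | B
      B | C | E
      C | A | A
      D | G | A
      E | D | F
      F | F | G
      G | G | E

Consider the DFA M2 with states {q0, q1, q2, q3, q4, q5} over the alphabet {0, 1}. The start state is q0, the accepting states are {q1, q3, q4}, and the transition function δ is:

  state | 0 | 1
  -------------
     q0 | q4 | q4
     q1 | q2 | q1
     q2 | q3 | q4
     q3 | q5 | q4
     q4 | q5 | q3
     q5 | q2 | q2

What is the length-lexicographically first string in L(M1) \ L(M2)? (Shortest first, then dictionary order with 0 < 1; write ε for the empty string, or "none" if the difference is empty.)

The string 10 is accepted by M1 but not by M2.
No shorter string lies in the difference, and 10 is the lexicographically first length-2 string in L(M1) \ L(M2).

10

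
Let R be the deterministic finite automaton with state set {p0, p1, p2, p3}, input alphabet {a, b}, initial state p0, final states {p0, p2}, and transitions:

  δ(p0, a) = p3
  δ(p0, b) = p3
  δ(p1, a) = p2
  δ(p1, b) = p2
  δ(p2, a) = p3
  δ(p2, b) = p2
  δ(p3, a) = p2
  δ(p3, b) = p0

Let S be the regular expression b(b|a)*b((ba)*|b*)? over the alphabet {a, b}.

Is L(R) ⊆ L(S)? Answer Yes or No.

No

The empty string ε is in L(R) but not in L(S).
So L(R) ⊄ L(S).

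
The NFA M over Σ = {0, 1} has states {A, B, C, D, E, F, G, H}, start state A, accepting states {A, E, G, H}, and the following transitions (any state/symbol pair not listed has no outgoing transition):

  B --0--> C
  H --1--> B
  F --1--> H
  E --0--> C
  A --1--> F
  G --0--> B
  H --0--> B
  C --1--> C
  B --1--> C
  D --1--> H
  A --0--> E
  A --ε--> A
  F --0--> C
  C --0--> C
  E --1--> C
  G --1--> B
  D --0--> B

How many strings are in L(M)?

The useful subgraph on states {A, E, F, H} is acyclic, so L(M) is finite; the longest accepting path visits 3 useful states, giving maximum string length 2.
Counting accepting paths from A by length: 1 of length 0, 1 of length 1, 1 of length 2. Total 3.

3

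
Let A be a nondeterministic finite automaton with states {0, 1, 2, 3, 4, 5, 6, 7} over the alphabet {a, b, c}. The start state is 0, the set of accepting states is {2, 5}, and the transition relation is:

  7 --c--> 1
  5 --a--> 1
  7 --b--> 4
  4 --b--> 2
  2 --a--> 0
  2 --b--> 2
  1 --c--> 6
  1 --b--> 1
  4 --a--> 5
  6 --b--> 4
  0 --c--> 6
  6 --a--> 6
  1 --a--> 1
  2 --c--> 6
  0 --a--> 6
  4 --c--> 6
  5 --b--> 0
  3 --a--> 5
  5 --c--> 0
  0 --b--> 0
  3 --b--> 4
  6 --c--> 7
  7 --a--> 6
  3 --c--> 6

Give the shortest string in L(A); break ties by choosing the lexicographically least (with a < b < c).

aba

A breadth-first search from 0 reaches an accepting state first via the path 0 → 6 → 4 → 5 on input aba.
No string of length < 3 is accepted (BFS exhausts all shorter strings without reaching an accepting state), and aba is the lexicographically least accepting string of length 3.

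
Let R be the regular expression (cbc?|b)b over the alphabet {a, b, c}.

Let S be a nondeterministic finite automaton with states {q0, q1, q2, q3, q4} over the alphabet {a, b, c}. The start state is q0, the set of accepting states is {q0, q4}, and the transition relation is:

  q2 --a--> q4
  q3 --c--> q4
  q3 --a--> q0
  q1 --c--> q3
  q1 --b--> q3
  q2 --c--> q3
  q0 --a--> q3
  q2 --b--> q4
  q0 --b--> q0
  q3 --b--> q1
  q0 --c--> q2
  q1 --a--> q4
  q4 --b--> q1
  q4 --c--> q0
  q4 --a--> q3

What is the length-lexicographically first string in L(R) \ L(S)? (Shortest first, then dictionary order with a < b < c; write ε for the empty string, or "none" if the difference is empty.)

cbb

The string cbb is accepted by R but not by S.
No shorter string lies in the difference, and cbb is the lexicographically first length-3 string in L(R) \ L(S).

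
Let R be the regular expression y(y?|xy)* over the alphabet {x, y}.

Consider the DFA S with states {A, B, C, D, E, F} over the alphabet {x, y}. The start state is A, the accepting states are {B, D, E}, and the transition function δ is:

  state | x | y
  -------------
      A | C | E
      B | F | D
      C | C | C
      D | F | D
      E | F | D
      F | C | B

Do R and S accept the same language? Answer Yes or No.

Converting the expression R to a DFA (subset construction, then merging equivalent states) gives the minimal DFA with states {r0, r1, r2}, start state r0, accepting states {r2} and transitions r0: x→r1, y→r2; r1: x→r1, y→r1; r2: x→r0, y→r2.
Exploring the product automaton R × S from the start pair (r0, A), following both machines on each input symbol, reaches 6 state pairs: (r0, A), (r1, C), (r2, E), (r0, F), (r2, D), (r2, B).
R accepts in {r2} and S accepts in {B, D, E}. In every reachable pair the two components are either both accepting — (r2, E), (r2, D), (r2, B) — or both non-accepting, so no string is accepted by exactly one of the machines: L(R) \ L(S) and L(S) \ L(R) are both empty.
Hence every string is accepted by R iff it is accepted by S, and the two languages coincide.

Yes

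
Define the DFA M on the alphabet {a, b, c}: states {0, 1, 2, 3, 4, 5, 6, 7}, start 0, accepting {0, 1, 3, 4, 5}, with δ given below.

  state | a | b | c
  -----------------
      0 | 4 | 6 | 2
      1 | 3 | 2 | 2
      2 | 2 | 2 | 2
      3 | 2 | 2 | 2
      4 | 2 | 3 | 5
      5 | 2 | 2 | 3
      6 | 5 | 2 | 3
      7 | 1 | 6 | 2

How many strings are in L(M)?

The useful subgraph on states {0, 3, 4, 5, 6} is acyclic, so L(M) is finite; the longest accepting path visits 4 useful states, giving maximum string length 3.
Counting accepting paths from 0 by length: 1 of length 0, 1 of length 1, 4 of length 2, 2 of length 3. Total 8.

8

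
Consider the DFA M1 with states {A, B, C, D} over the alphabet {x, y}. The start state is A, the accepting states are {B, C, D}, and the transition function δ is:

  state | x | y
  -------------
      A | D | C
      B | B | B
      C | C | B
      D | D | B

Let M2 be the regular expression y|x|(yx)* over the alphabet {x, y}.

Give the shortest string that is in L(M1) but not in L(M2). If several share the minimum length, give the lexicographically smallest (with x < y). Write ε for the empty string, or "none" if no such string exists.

The string xx is accepted by M1 but not by M2.
No shorter string lies in the difference, and xx is the lexicographically first length-2 string in L(M1) \ L(M2).

xx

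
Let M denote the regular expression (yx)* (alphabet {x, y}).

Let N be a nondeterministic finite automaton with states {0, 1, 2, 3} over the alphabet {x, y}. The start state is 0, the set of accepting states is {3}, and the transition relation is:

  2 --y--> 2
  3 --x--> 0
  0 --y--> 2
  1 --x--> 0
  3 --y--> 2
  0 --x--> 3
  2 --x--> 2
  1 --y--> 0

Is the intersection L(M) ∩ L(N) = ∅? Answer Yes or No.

Converting the expression M to a DFA (subset construction, then merging equivalent states) gives the minimal DFA with states {m0, m1, m2}, start state m0, accepting states {m0} and transitions m0: x→m1, y→m2; m1: x→m1, y→m1; m2: x→m0, y→m1.
Exploring the product automaton M × N from the start pair (m0, 0), following both machines on each input symbol, reaches 6 state pairs: (m0, 0), (m1, 3), (m2, 2), (m1, 0), (m1, 2), (m0, 2).
M accepts in {m0} and N accepts in {3}; no reachable pair has both components accepting, so no string drives both machines to acceptance simultaneously and L(M) ∩ L(N) = ∅.
So no string is accepted by both, and the intersection is empty.

Yes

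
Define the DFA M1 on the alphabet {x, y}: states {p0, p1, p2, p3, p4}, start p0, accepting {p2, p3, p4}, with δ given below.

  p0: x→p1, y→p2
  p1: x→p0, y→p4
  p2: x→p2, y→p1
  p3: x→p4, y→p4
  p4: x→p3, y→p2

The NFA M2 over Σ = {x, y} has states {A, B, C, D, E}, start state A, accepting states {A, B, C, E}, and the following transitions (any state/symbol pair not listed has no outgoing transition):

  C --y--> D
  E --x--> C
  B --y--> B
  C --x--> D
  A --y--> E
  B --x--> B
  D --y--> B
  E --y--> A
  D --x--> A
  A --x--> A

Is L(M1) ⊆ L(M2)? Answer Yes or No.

The string yxx is in L(M1) but not in L(M2).
So L(M1) ⊄ L(M2).

No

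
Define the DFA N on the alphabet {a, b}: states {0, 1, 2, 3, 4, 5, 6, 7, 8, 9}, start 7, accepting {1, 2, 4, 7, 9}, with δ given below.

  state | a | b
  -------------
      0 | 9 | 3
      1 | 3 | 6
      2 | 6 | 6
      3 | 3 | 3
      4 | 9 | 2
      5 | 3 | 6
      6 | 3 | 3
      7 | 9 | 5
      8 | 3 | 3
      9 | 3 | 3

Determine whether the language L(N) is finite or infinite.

finite

The useful states (reachable from 7 and able to reach an accepting state) are {7, 9}.
Restricted to these states the transition graph has no cycle, so every accepting path has bounded length and L is finite.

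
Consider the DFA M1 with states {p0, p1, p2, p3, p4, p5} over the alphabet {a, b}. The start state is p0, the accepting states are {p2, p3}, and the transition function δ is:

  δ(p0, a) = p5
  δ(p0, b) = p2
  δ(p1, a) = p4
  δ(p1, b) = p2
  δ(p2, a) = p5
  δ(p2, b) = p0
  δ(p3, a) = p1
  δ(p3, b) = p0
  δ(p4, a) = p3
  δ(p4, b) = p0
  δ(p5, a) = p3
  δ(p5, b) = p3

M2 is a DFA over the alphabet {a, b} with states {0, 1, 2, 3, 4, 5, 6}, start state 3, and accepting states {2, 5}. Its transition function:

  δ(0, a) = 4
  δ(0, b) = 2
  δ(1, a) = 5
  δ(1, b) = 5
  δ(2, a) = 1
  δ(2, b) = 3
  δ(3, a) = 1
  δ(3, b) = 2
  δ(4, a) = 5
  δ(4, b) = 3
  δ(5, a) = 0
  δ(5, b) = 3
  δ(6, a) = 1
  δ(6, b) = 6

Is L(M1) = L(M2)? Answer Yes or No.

Yes

Exploring the product automaton M1 × M2 from the start pair (p0, 3), following both machines on each input symbol, reaches 6 state pairs: (p0, 3), (p5, 1), (p2, 2), (p3, 5), (p1, 0), (p4, 4).
M1 accepts in {p2, p3} and M2 accepts in {2, 5}. In every reachable pair the two components are either both accepting — (p2, 2), (p3, 5) — or both non-accepting, so no string is accepted by exactly one of the machines: L(M1) \ L(M2) and L(M2) \ L(M1) are both empty.
Hence every string is accepted by M1 iff it is accepted by M2, and the two languages coincide.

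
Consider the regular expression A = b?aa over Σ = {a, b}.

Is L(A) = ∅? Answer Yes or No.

No

The string aa matches the expression, so it belongs to L(A).
Since L(A) contains at least one string, it is not empty.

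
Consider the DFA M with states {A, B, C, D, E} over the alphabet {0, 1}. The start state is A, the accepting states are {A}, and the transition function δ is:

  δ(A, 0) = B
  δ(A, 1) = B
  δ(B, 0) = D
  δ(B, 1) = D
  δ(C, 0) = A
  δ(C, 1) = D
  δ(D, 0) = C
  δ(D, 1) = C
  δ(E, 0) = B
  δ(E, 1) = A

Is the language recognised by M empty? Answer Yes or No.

The empty string ε is accepted: the run A ends in the accepting state A.
Since at least one string is accepted, L(M) is not empty.

No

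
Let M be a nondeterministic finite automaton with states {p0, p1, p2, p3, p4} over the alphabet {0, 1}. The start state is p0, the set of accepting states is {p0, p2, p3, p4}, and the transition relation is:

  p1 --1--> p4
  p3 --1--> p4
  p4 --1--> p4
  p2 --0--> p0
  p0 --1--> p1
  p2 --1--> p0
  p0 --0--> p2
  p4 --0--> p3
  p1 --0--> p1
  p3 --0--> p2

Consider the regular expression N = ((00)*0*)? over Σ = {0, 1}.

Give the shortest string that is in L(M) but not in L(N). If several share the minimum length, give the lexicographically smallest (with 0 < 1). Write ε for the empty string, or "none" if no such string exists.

01

The string 01 is accepted by M but not by N.
No shorter string lies in the difference, and 01 is the lexicographically first length-2 string in L(M) \ L(N).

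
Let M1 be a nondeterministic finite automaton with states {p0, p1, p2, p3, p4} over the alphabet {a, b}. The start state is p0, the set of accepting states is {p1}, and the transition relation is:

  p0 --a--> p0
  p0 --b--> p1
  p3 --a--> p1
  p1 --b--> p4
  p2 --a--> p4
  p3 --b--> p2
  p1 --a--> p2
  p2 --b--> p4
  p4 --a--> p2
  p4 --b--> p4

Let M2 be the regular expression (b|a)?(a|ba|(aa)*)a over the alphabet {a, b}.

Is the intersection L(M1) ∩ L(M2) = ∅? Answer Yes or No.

Yes

Converting the expression M2 to a DFA (subset construction, then merging equivalent states) gives the minimal DFA with states {r0, r1, r2, r3, r4, r5, r6, r7, r8, r9, r10, r11}, start state r0, accepting states {r1, r3, r5, r8, r9, r10} and transitions r0: a→r1, b→r2; r1: a→r3, b→r4; r2: a→r5, b→r4; r3: a→r3, b→r6; r4: a→r7, b→r6; r5: a→r8, b→r6; r6: a→r6, b→r6; r7: a→r9, b→r6; r8: a→r10, b→r6; r9: a→r6, b→r6; r10: a→r11, b→r6; r11: a→r10, b→r6.
Exploring the product automaton M1 × M2 from the start pair (p0, r0), following both machines on each input symbol, reaches 15 state pairs: (p0, r0), (p0, r1), (p1, r2), (p0, r3), (p1, r4), (p2, r5), (p4, r4), (p1, r6), (p2, r7), (p4, r6), (p4, r8), (p2, r6), (p4, r9), (p2, r10), (p4, r11).
M1 accepts in {p1} and M2 accepts in {r1, r3, r5, r8, r9, r10}; no reachable pair has both components accepting, so no string drives both machines to acceptance simultaneously and L(M1) ∩ L(M2) = ∅.
So no string is accepted by both, and the intersection is empty.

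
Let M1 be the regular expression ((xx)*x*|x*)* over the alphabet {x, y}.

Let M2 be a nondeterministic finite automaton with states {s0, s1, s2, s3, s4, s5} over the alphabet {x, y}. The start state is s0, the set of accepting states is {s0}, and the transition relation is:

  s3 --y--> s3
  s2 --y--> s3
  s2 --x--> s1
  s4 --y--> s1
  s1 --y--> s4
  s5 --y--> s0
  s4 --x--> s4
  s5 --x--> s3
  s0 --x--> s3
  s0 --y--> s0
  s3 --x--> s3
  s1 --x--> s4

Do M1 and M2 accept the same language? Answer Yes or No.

The string x is accepted by M1 but rejected by M2.
So L(M1) ≠ L(M2).

No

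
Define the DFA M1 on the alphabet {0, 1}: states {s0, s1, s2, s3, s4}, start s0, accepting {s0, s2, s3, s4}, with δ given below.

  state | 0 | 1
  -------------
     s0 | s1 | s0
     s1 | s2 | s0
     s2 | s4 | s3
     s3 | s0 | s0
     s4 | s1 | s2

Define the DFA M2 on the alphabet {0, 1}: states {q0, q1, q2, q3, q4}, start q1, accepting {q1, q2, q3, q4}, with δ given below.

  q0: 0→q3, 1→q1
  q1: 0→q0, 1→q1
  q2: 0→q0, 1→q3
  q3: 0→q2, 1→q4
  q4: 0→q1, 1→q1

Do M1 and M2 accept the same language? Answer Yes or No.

Exploring the product automaton M1 × M2 from the start pair (s0, q1), following both machines on each input symbol, reaches 5 state pairs: (s0, q1), (s1, q0), (s2, q3), (s4, q2), (s3, q4).
M1 accepts in {s0, s2, s3, s4} and M2 accepts in {q1, q2, q3, q4}. In every reachable pair the two components are either both accepting — (s0, q1), (s2, q3), (s4, q2), (s3, q4) — or both non-accepting, so no string is accepted by exactly one of the machines: L(M1) \ L(M2) and L(M2) \ L(M1) are both empty.
Hence every string is accepted by M1 iff it is accepted by M2, and the two languages coincide.

Yes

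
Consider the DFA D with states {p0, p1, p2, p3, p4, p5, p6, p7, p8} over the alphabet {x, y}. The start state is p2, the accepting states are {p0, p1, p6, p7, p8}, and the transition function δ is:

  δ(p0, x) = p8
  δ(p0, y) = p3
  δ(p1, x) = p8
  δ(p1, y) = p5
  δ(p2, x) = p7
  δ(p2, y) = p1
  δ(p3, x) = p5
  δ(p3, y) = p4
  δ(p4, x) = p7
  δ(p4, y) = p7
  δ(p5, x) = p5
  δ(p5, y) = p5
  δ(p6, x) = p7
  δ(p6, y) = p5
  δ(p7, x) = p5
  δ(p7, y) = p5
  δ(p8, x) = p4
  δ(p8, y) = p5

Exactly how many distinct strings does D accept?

The useful subgraph on states {p1, p2, p4, p7, p8} is acyclic, so L(D) is finite; the longest accepting path visits 5 useful states, giving maximum string length 4.
Counting accepting paths from p2 by length: 2 of length 1, 1 of length 2, 2 of length 4. Total 5.

5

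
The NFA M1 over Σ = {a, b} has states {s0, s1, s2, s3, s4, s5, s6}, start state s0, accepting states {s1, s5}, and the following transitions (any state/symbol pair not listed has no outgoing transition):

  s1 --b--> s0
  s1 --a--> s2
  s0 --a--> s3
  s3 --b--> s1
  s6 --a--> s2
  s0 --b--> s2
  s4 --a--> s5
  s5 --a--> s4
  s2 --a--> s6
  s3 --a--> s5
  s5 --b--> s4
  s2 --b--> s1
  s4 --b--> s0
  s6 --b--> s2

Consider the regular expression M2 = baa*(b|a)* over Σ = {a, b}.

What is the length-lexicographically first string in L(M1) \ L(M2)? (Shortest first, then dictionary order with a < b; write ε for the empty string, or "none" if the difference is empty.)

The string aa is accepted by M1 but not by M2.
No shorter string lies in the difference, and aa is the lexicographically first length-2 string in L(M1) \ L(M2).

aa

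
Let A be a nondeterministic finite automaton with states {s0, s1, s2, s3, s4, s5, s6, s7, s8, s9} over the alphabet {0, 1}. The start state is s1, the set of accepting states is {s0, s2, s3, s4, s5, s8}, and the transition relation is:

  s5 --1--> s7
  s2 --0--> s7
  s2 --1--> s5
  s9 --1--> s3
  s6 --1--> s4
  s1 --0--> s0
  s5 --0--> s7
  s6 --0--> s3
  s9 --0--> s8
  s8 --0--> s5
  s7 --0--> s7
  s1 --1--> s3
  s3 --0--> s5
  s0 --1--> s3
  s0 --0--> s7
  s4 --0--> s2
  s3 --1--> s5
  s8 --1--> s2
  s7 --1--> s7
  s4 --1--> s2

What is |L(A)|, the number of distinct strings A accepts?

The useful subgraph on states {s0, s1, s3, s5} is acyclic, so L(A) is finite; the longest accepting path visits 4 useful states, giving maximum string length 3.
Counting accepting paths from s1 by length: 2 of length 1, 3 of length 2, 2 of length 3. Total 7.

7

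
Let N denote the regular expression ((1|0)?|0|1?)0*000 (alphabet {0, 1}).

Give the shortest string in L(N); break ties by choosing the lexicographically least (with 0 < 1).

000

By inspection of the expression, no string of length less than 3 matches, and 000 is the lexicographically first match of length 3.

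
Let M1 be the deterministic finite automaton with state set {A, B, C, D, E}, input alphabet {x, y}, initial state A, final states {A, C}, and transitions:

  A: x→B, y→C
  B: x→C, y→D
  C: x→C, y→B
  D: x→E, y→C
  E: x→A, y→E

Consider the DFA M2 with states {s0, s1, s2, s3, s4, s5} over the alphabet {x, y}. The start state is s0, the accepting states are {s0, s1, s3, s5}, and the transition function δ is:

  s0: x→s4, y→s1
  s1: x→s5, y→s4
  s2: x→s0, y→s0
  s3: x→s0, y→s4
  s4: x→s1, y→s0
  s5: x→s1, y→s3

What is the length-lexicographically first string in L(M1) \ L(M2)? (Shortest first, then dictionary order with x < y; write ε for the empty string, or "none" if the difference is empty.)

xyxxy

The string xyxxy is accepted by M1 but not by M2.
No shorter string lies in the difference, and xyxxy is the lexicographically first length-5 string in L(M1) \ L(M2).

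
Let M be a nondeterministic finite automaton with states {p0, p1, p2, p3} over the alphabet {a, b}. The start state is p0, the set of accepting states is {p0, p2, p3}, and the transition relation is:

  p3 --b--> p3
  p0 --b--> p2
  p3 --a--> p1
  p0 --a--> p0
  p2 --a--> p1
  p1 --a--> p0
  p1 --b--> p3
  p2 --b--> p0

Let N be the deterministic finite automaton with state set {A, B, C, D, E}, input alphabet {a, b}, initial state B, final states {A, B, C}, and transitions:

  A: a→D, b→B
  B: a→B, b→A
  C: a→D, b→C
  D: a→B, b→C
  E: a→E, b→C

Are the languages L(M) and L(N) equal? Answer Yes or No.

Yes

Exploring the product automaton M × N from the start pair (p0, B), following both machines on each input symbol, reaches 4 state pairs: (p0, B), (p2, A), (p1, D), (p3, C).
M accepts in {p0, p2, p3} and N accepts in {A, B, C}. In every reachable pair the two components are either both accepting — (p0, B), (p2, A), (p3, C) — or both non-accepting, so no string is accepted by exactly one of the machines: L(M) \ L(N) and L(N) \ L(M) are both empty.
Hence every string is accepted by M iff it is accepted by N, and the two languages coincide.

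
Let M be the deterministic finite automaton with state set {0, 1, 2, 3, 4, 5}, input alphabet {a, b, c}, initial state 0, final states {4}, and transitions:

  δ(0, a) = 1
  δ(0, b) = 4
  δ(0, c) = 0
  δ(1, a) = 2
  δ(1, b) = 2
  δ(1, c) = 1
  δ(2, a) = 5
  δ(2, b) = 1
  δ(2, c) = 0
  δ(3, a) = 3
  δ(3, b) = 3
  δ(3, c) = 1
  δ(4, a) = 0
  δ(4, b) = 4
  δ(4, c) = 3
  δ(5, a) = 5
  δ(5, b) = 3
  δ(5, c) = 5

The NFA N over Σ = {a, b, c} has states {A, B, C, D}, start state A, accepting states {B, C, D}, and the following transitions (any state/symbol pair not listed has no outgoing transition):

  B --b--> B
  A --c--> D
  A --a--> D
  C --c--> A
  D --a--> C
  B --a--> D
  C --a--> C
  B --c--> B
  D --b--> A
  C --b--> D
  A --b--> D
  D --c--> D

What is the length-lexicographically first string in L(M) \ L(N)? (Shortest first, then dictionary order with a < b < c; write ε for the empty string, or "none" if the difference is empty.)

bb

The string bb is accepted by M but not by N.
No shorter string lies in the difference, and bb is the lexicographically first length-2 string in L(M) \ L(N).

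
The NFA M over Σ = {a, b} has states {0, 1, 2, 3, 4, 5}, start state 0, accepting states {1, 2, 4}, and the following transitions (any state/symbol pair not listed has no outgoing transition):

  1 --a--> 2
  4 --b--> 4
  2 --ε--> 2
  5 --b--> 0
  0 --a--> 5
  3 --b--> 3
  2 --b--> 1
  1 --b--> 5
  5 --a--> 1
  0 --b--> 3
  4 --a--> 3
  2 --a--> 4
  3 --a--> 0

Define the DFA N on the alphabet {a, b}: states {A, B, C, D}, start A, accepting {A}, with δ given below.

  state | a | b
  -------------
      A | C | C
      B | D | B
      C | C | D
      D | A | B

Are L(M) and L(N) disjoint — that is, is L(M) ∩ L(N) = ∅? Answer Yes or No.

The string aaba is accepted by both M and N.
Hence L(M) ∩ L(N) ≠ ∅.

No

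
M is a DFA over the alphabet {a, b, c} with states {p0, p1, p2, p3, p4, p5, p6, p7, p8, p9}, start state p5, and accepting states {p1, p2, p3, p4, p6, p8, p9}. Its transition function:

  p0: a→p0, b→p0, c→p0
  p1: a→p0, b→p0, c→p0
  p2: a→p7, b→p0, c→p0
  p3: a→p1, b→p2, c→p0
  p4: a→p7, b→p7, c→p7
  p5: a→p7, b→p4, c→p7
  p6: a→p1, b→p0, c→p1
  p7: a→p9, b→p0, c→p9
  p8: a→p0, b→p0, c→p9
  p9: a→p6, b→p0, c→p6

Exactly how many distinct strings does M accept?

The useful subgraph on states {p1, p4, p5, p6, p7, p9} is acyclic, so L(M) is finite; the longest accepting path visits 6 useful states, giving maximum string length 5.
Counting accepting paths from p5 by length: 1 of length 1, 4 of length 2, 14 of length 3, 28 of length 4, 24 of length 5. Total 71.

71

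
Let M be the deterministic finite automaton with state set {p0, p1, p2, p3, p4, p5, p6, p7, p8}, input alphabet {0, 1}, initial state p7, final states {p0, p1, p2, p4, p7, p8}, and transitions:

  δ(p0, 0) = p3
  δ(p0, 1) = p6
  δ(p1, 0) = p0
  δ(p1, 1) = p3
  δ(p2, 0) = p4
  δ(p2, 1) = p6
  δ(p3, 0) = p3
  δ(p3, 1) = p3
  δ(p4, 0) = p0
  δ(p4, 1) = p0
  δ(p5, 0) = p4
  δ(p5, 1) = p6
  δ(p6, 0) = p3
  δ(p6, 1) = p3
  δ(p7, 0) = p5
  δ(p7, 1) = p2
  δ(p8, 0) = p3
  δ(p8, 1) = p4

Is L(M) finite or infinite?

The useful states (reachable from p7 and able to reach an accepting state) are {p0, p2, p4, p5, p7}.
Restricted to these states the transition graph has no cycle, so every accepting path has bounded length and L is finite.

finite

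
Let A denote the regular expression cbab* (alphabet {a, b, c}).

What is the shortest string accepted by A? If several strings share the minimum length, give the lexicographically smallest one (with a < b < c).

By inspection of the expression, no string of length less than 3 matches, and cba is the lexicographically first match of length 3.

cba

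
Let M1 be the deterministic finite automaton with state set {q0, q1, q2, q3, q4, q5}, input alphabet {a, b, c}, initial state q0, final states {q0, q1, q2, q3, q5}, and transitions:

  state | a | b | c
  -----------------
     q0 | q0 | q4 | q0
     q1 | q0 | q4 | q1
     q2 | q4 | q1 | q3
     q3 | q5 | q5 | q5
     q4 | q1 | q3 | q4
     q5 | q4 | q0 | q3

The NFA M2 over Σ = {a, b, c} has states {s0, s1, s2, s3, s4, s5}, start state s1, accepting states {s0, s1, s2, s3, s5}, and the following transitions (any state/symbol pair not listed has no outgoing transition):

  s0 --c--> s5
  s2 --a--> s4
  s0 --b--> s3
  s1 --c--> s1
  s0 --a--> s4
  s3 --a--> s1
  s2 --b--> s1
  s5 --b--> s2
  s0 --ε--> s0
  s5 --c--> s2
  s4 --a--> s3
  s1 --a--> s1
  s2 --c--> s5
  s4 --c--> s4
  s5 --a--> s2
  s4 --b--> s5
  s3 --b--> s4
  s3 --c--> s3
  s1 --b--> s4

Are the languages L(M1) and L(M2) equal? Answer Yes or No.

Yes

Exploring the product automaton M1 × M2 from the start pair (q0, s1), following both machines on each input symbol, reaches 5 state pairs: (q0, s1), (q4, s4), (q1, s3), (q3, s5), (q5, s2).
M1 accepts in {q0, q1, q2, q3, q5} and M2 accepts in {s0, s1, s2, s3, s5}. In every reachable pair the two components are either both accepting — (q0, s1), (q1, s3), (q3, s5), (q5, s2) — or both non-accepting, so no string is accepted by exactly one of the machines: L(M1) \ L(M2) and L(M2) \ L(M1) are both empty.
Hence every string is accepted by M1 iff it is accepted by M2, and the two languages coincide.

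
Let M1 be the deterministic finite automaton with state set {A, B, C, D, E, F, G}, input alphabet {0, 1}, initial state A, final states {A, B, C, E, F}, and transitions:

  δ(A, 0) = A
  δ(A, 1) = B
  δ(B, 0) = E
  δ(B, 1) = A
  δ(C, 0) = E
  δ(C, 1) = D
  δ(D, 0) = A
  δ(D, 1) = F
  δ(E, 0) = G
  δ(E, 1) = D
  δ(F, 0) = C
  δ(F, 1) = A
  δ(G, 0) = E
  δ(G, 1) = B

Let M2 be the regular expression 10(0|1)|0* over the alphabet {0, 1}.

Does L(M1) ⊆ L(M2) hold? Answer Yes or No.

The string 1 is in L(M1) but not in L(M2).
So L(M1) ⊄ L(M2).

No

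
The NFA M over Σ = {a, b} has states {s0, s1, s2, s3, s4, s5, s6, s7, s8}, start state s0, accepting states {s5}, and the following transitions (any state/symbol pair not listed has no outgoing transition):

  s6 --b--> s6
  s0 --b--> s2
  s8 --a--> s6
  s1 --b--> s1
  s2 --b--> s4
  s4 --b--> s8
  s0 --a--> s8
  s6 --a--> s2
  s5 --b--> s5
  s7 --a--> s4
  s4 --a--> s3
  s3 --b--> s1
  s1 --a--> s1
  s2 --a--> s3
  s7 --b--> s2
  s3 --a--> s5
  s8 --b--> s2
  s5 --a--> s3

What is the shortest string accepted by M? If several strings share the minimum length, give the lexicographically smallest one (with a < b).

A breadth-first search from s0 reaches an accepting state first via the path s0 → s2 → s3 → s5 on input baa.
No string of length < 3 is accepted (BFS exhausts all shorter strings without reaching an accepting state), and baa is the lexicographically least accepting string of length 3.

baa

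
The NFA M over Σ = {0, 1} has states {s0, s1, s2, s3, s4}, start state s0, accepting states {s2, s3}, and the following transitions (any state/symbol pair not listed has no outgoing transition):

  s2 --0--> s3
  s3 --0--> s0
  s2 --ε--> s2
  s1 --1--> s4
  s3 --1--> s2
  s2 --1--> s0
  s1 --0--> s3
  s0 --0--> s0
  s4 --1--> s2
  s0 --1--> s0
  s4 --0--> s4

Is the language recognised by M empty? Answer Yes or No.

The states reachable from the start state are {s0}.
None of the accepting states {s2, s3} is reachable, so no string is accepted and L(M) = ∅.

Yes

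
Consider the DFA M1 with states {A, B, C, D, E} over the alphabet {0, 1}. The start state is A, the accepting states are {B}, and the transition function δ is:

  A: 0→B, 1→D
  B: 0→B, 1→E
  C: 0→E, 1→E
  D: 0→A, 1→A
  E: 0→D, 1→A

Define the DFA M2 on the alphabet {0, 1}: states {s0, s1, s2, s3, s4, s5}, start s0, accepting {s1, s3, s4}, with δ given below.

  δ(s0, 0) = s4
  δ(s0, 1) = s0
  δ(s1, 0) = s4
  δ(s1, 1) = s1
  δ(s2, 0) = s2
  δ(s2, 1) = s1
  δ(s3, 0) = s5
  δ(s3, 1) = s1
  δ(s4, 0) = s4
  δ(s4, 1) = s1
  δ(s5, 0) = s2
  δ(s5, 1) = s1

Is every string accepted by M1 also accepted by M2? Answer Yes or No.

Yes

Exploring the product automaton M1 × M2 from the start pair (A, s0), following both machines on each input symbol, reaches 8 state pairs: (A, s0), (B, s4), (D, s0), (E, s1), (A, s4), (D, s4), (A, s1), (D, s1).
M1 accepts in {B} and M2 accepts in {s1, s3, s4}. The reachable pairs whose M1-component is accepting are (B, s4); in each of them the M2-component is accepting too, so the product for L(M1) \ L(M2) (M1-component accepting, M2-component rejecting) has no reachable accepting pair and the difference is empty.
Hence every string in L(M1) is also in L(M2).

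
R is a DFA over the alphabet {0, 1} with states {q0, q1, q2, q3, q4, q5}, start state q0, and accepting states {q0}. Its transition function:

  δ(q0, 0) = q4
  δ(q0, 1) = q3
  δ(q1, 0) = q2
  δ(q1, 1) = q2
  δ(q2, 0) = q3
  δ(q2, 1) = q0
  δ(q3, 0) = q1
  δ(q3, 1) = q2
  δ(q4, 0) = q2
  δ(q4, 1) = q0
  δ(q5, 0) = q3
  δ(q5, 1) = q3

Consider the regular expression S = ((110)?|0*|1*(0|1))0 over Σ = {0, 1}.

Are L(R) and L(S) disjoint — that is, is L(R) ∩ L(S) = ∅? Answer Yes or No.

Yes

Converting the expression S to a DFA (subset construction, then merging equivalent states) gives the minimal DFA with states {s0, s1, s2, s3, s4, s5}, start state s0, accepting states {s1, s4, s5} and transitions s0: 0→s1, 1→s2; s1: 0→s1, 1→s3; s2: 0→s4, 1→s2; s3: 0→s3, 1→s3; s4: 0→s5, 1→s3; s5: 0→s3, 1→s3.
Exploring the product automaton R × S from the start pair (q0, s0), following both machines on each input symbol, reaches 18 state pairs: (q0, s0), (q4, s1), (q3, s2), (q2, s1), (q0, s3), (q1, s4), (q2, s2), (q3, s1), (q4, s3), (q3, s3), (q2, s5), (q2, s3), (q3, s4), (q0, s2), (q1, s1), (q1, s3), (q1, s5), (q4, s4).
R accepts in {q0} and S accepts in {s1, s4, s5}; no reachable pair has both components accepting, so no string drives both machines to acceptance simultaneously and L(R) ∩ L(S) = ∅.
So no string is accepted by both, and the intersection is empty.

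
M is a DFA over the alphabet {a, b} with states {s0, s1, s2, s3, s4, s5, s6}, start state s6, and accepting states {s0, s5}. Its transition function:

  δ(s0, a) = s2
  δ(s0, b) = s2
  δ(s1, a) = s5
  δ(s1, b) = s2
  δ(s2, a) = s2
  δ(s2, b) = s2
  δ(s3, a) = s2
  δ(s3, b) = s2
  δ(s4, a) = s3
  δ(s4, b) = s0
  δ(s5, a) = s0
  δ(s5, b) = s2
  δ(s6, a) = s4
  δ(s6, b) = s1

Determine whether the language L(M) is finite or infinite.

The useful states (reachable from s6 and able to reach an accepting state) are {s0, s1, s4, s5, s6}.
Restricted to these states the transition graph has no cycle, so every accepting path has bounded length and L is finite.

finite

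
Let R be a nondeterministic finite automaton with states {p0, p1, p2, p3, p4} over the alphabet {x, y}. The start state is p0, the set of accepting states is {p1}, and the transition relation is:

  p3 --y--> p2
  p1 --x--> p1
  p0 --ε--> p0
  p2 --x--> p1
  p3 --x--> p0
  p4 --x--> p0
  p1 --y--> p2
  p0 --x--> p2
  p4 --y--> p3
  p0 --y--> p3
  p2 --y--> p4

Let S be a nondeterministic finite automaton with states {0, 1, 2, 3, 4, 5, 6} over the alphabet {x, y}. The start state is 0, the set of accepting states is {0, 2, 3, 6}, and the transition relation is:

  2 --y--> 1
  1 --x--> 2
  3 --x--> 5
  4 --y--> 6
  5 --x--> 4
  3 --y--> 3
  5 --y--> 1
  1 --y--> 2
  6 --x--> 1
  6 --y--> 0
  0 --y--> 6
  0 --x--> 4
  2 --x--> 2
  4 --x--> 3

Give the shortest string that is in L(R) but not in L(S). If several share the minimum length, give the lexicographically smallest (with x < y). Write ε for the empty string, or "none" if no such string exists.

The string xxx is accepted by R but not by S.
No shorter string lies in the difference, and xxx is the lexicographically first length-3 string in L(R) \ L(S).

xxx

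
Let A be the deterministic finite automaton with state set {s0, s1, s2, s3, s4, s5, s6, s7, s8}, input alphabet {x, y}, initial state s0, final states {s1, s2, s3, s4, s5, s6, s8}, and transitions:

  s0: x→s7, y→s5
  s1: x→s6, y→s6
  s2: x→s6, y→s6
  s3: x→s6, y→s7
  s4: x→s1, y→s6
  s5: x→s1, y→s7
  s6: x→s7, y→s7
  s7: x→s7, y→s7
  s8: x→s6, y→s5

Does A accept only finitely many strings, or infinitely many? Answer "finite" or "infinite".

The useful states (reachable from s0 and able to reach an accepting state) are {s0, s1, s5, s6}.
Restricted to these states the transition graph has no cycle, so every accepting path has bounded length and L is finite.

finite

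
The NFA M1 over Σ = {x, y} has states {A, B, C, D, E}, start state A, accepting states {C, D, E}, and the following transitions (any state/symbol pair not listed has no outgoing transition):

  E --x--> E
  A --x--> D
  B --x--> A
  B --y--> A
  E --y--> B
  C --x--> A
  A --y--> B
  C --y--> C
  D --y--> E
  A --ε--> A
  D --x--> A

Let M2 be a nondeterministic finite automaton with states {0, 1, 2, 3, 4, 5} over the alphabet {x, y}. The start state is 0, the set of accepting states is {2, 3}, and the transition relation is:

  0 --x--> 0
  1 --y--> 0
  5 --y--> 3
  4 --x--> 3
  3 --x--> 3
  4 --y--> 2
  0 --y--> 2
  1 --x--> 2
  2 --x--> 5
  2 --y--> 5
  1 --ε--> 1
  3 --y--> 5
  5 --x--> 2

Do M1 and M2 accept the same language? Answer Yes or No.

No

The string x is accepted by M1 but rejected by M2.
So L(M1) ≠ L(M2).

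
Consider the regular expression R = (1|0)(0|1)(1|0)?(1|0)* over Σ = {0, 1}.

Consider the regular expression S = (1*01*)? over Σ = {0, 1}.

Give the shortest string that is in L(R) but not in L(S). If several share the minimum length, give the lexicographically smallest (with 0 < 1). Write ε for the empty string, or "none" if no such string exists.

The string 00 is accepted by R but not by S.
No shorter string lies in the difference, and 00 is the lexicographically first length-2 string in L(R) \ L(S).

00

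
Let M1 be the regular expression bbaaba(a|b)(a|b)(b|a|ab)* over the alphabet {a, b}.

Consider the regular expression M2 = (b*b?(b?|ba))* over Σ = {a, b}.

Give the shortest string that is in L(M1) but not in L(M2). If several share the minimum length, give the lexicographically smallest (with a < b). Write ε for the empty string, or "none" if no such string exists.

bbaabaaa

The string bbaabaaa is accepted by M1 but not by M2.
No shorter string lies in the difference, and bbaabaaa is the lexicographically first length-8 string in L(M1) \ L(M2).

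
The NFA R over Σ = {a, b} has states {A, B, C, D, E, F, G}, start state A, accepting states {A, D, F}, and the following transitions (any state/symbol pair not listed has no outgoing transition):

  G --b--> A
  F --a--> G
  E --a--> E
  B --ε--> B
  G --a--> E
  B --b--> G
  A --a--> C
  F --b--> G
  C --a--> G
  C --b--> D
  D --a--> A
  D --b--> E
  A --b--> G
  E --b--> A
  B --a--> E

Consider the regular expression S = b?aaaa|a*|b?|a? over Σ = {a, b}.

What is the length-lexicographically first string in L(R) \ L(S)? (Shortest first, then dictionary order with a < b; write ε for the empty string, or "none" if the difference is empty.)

ab

The string ab is accepted by R but not by S.
No shorter string lies in the difference, and ab is the lexicographically first length-2 string in L(R) \ L(S).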